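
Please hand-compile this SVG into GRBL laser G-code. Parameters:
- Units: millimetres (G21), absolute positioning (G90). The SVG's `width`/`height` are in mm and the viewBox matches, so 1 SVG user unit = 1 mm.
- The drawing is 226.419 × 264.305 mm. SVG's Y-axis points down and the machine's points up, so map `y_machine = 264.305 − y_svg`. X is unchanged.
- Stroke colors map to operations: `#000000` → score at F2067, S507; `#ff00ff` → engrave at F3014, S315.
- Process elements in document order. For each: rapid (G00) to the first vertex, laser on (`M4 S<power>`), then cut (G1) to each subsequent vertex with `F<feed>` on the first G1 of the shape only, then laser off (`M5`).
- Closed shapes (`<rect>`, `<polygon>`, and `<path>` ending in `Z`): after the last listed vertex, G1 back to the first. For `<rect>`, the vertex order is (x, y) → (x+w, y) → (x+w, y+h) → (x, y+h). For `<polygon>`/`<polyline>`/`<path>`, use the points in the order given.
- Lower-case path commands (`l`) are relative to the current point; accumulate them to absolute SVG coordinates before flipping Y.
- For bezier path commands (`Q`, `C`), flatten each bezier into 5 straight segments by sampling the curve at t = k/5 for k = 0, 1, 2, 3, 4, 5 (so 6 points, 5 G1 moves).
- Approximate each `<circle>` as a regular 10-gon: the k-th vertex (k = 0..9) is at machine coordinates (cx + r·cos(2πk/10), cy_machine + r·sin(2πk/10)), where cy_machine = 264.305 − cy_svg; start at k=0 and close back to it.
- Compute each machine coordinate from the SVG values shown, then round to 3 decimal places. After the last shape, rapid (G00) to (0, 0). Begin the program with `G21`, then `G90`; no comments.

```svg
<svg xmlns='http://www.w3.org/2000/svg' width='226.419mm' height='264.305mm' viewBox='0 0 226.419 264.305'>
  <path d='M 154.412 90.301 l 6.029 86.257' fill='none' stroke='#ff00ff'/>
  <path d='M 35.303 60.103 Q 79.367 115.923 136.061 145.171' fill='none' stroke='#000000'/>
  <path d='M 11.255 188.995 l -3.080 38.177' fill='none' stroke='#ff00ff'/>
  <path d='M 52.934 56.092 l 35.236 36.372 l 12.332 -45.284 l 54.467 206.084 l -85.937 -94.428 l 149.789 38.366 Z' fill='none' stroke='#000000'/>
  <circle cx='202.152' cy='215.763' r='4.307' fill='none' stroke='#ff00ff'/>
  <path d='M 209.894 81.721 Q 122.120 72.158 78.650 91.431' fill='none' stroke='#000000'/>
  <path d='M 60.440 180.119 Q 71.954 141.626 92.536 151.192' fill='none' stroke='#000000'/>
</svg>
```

G21
G90
G00 X154.412 Y174.004
M4 S315
G1 X160.441 Y87.747 F3014
M5
G00 X35.303 Y204.202
M4 S507
G1 X53.434 Y182.937 F2067
G1 X72.575 Y163.798
G1 X92.727 Y146.784
G1 X113.889 Y131.896
G1 X136.061 Y119.134
M5
G00 X11.255 Y75.310
M4 S315
G1 X8.175 Y37.133 F3014
M5
G00 X52.934 Y208.213
M4 S507
G1 X88.170 Y171.841 F2067
G1 X100.502 Y217.125
G1 X154.969 Y11.041
G1 X69.032 Y105.469
G1 X218.821 Y67.103
G1 X52.934 Y208.213
M5
G00 X206.459 Y48.542
M4 S315
G1 X205.636 Y51.074 F3014
G1 X203.483 Y52.638
G1 X200.821 Y52.638
G1 X198.668 Y51.074
G1 X197.845 Y48.542
G1 X198.668 Y46.010
G1 X200.821 Y44.446
G1 X203.483 Y44.446
G1 X205.636 Y46.010
G1 X206.459 Y48.542
M5
G00 X209.894 Y182.584
M4 S507
G1 X176.557 Y185.256 F2067
G1 X146.763 Y185.621
G1 X120.515 Y183.679
G1 X97.810 Y179.430
G1 X78.650 Y172.874
M5
G00 X60.440 Y84.186
M4 S507
G1 X65.408 Y97.661 F2067
G1 X71.102 Y107.291
G1 X77.521 Y113.076
G1 X84.666 Y115.017
G1 X92.536 Y113.113
M5
G00 X0.000 Y0.000

viewBox `0 0 226.419 264.305` with mm width/height → 1 unit = 1 mm. Flip: y_m = 264.305 − y_svg.

**Shape 1** — `<path>` line segment, stroke `#ff00ff` → engrave (S315, F3014). Machine vertices: (154.412,174.004) → (160.441,87.747). Open path.

**Shape 2** — `<path>` quadratic bezier, stroke `#000000` → score (S507, F2067). Control points (SVG): P0=(35.303,60.103), P1=(79.367,115.923), P2=(136.061,145.171); sampled at t=k/5. Machine vertices: (35.303,204.202) → (53.434,182.937) → (72.575,163.798) → (92.727,146.784) → (113.889,131.896) → (136.061,119.134). Open path.

**Shape 3** — `<path>` line segment, stroke `#ff00ff` → engrave (S315, F3014). Machine vertices: (11.255,75.310) → (8.175,37.133). Open path.

**Shape 4** — `<path>` closed polygon, stroke `#000000` → score (S507, F2067). Machine vertices: (52.934,208.213) → (88.170,171.841) → (100.502,217.125) → (154.969,11.041) → (69.032,105.469) → (218.821,67.103) → (52.934,208.213). Closed: final G1 returns to the first vertex.

**Shape 5** — `<circle>` circle, stroke `#ff00ff` → engrave (S315, F3014). Machine vertices: (206.459,48.542) → (205.636,51.074) → (203.483,52.638) → (200.821,52.638) → (198.668,51.074) → (197.845,48.542) → (198.668,46.010) → (200.821,44.446) → (203.483,44.446) → (205.636,46.010) → (206.459,48.542). Closed: final G1 returns to the first vertex.

**Shape 6** — `<path>` quadratic bezier, stroke `#000000` → score (S507, F2067). Control points (SVG): P0=(209.894,81.721), P1=(122.120,72.158), P2=(78.650,91.431); sampled at t=k/5. Machine vertices: (209.894,182.584) → (176.557,185.256) → (146.763,185.621) → (120.515,183.679) → (97.810,179.430) → (78.650,172.874). Open path.

**Shape 7** — `<path>` quadratic bezier, stroke `#000000` → score (S507, F2067). Control points (SVG): P0=(60.440,180.119), P1=(71.954,141.626), P2=(92.536,151.192); sampled at t=k/5. Machine vertices: (60.440,84.186) → (65.408,97.661) → (71.102,107.291) → (77.521,113.076) → (84.666,115.017) → (92.536,113.113). Open path.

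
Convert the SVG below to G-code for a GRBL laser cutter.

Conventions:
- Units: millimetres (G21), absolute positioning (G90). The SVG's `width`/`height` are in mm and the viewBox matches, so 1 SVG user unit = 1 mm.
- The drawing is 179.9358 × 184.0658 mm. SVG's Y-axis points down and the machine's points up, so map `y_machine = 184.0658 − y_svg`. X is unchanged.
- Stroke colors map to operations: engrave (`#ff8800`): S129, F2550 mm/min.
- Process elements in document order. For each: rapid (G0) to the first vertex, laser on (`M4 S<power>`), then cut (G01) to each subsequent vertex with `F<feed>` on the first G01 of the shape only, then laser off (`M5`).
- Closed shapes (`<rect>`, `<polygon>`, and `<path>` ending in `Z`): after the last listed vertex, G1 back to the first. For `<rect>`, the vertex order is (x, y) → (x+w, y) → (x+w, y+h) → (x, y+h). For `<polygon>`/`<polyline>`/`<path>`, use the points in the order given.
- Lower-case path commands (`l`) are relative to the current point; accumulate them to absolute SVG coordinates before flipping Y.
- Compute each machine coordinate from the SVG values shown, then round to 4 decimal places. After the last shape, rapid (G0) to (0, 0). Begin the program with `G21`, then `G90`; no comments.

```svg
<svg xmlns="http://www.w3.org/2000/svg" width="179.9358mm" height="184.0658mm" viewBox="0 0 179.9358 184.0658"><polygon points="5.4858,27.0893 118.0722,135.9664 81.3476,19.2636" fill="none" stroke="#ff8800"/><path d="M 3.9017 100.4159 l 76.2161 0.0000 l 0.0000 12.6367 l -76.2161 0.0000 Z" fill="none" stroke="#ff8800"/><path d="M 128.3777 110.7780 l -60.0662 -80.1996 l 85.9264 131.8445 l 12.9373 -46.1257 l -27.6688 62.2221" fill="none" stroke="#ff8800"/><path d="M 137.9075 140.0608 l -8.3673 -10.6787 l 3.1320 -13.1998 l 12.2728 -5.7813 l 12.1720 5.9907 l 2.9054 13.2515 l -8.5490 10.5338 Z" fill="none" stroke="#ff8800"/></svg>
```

G21
G90
G0 X5.4858 Y156.9765
M4 S129
G01 X118.0722 Y48.0994 F2550
G01 X81.3476 Y164.8022
G01 X5.4858 Y156.9765
M5
G0 X3.9017 Y83.6499
M4 S129
G01 X80.1178 Y83.6499 F2550
G01 X80.1178 Y71.0132
G01 X3.9017 Y71.0132
G01 X3.9017 Y83.6499
M5
G0 X128.3777 Y73.2878
M4 S129
G01 X68.3115 Y153.4874 F2550
G01 X154.2379 Y21.6429
G01 X167.1752 Y67.7686
G01 X139.5064 Y5.5465
M5
G0 X137.9075 Y44.0050
M4 S129
G01 X129.5402 Y54.6837 F2550
G01 X132.6722 Y67.8835
G01 X144.9450 Y73.6648
G01 X157.1170 Y67.6741
G01 X160.0224 Y54.4226
G01 X151.4734 Y43.8888
G01 X137.9075 Y44.0050
M5
G0 X0.0000 Y0.0000

1 u = 1 mm; y_m = 184.0658 − y.

[1] `<polygon>` closed polygon, #ff8800→engrave S129 F2550: (5.4858,156.9765) → (118.0722,48.0994) → (81.3476,164.8022) → (5.4858,156.9765) (closed)

[2] `<path>` rectangle, #ff8800→engrave S129 F2550: (3.9017,83.6499) → (80.1178,83.6499) → (80.1178,71.0132) → (3.9017,71.0132) → (3.9017,83.6499) (closed)

[3] `<path>` open polyline, #ff8800→engrave S129 F2550: (128.3777,73.2878) → (68.3115,153.4874) → (154.2379,21.6429) → (167.1752,67.7686) → (139.5064,5.5465)

[4] `<path>` regular polygon, #ff8800→engrave S129 F2550: (137.9075,44.0050) → (129.5402,54.6837) → (132.6722,67.8835) → (144.9450,73.6648) → (157.1170,67.6741) → (160.0224,54.4226) → (151.4734,43.8888) → (137.9075,44.0050) (closed)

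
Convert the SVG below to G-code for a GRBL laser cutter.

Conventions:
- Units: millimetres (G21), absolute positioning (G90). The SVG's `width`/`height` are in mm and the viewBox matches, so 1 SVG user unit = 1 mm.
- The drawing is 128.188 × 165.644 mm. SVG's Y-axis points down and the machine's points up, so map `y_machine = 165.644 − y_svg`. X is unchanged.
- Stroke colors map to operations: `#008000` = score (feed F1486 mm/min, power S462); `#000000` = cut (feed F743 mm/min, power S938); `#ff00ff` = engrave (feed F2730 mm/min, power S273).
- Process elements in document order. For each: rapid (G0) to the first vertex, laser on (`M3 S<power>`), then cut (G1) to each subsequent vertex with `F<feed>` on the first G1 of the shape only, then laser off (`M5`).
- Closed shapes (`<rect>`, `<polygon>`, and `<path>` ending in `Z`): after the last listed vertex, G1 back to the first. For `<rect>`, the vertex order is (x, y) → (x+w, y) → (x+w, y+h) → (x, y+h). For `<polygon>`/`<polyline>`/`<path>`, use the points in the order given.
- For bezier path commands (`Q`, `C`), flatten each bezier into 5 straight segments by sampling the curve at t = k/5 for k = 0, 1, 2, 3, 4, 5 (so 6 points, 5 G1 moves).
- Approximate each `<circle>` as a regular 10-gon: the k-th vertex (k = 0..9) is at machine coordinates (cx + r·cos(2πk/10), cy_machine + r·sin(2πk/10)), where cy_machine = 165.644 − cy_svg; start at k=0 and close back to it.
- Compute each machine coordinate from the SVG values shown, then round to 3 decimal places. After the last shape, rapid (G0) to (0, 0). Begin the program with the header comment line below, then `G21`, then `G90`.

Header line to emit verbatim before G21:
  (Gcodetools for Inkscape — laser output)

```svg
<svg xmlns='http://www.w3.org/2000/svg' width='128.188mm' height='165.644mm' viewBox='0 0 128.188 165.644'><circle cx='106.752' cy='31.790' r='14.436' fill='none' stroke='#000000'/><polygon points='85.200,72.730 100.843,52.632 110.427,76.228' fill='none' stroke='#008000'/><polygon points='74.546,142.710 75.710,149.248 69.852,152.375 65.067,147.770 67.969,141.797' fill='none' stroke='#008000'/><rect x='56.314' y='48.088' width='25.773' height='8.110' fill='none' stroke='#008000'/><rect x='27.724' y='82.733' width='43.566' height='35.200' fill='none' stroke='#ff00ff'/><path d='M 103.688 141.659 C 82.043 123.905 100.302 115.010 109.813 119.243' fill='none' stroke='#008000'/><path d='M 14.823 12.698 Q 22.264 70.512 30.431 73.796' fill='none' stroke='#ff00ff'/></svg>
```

(Gcodetools for Inkscape — laser output)
G21
G90
G0 X121.188 Y133.854
M3 S938
G1 X118.431 Y142.339 F743
G1 X111.213 Y147.583
G1 X102.291 Y147.583
G1 X95.073 Y142.339
G1 X92.316 Y133.854
G1 X95.073 Y125.369
G1 X102.291 Y120.125
G1 X111.213 Y120.125
G1 X118.431 Y125.369
G1 X121.188 Y133.854
M5
G0 X85.200 Y92.914
M3 S462
G1 X100.843 Y113.012 F1486
G1 X110.427 Y89.416
G1 X85.200 Y92.914
M5
G0 X74.546 Y22.934
M3 S462
G1 X75.710 Y16.396 F1486
G1 X69.852 Y13.269
G1 X65.067 Y17.874
G1 X67.969 Y23.847
G1 X74.546 Y22.934
M5
G0 X56.314 Y117.556
M3 S462
G1 X82.087 Y117.556 F1486
G1 X82.087 Y109.446
G1 X56.314 Y109.446
G1 X56.314 Y117.556
M5
G0 X27.724 Y82.911
M3 S273
G1 X71.290 Y82.911 F2730
G1 X71.290 Y47.711
G1 X27.724 Y47.711
G1 X27.724 Y82.911
M5
G0 X103.688 Y23.985
M3 S462
G1 X95.100 Y33.540 F1486
G1 X93.754 Y40.764
G1 X97.314 Y45.452
G1 X103.446 Y47.400
G1 X109.813 Y46.401
M5
G0 X14.823 Y152.946
M3 S273
G1 X17.828 Y132.002 F2730
G1 X20.892 Y115.420
G1 X24.014 Y103.200
G1 X27.193 Y95.343
G1 X30.431 Y91.848
M5
G0 X0.000 Y0.000

1 u = 1 mm; y_m = 165.644 − y.

[1] `<circle>` circle, #000000→cut S938 F743: (121.188,133.854) → (118.431,142.339) → (111.213,147.583) → (102.291,147.583) → (95.073,142.339) → (92.316,133.854) → (95.073,125.369) → (102.291,120.125) → (111.213,120.125) → (118.431,125.369) → (121.188,133.854) (closed)

[2] `<polygon>` regular polygon, #008000→score S462 F1486: (85.200,92.914) → (100.843,113.012) → (110.427,89.416) → (85.200,92.914) (closed)

[3] `<polygon>` regular polygon, #008000→score S462 F1486: (74.546,22.934) → (75.710,16.396) → (69.852,13.269) → (65.067,17.874) → (67.969,23.847) → (74.546,22.934) (closed)

[4] `<rect>` rectangle, #008000→score S462 F1486: (56.314,117.556) → (82.087,117.556) → (82.087,109.446) → (56.314,109.446) → (56.314,117.556) (closed)

[5] `<rect>` rectangle, #ff00ff→engrave S273 F2730: (27.724,82.911) → (71.290,82.911) → (71.290,47.711) → (27.724,47.711) → (27.724,82.911) (closed)

[6] `<path>` cubic bezier, #008000→score S462 F1486: (103.688,23.985) → (95.100,33.540) → (93.754,40.764) → (97.314,45.452) → (103.446,47.400) → (109.813,46.401)

[7] `<path>` quadratic bezier, #ff00ff→engrave S273 F2730: (14.823,152.946) → (17.828,132.002) → (20.892,115.420) → (24.014,103.200) → (27.193,95.343) → (30.431,91.848)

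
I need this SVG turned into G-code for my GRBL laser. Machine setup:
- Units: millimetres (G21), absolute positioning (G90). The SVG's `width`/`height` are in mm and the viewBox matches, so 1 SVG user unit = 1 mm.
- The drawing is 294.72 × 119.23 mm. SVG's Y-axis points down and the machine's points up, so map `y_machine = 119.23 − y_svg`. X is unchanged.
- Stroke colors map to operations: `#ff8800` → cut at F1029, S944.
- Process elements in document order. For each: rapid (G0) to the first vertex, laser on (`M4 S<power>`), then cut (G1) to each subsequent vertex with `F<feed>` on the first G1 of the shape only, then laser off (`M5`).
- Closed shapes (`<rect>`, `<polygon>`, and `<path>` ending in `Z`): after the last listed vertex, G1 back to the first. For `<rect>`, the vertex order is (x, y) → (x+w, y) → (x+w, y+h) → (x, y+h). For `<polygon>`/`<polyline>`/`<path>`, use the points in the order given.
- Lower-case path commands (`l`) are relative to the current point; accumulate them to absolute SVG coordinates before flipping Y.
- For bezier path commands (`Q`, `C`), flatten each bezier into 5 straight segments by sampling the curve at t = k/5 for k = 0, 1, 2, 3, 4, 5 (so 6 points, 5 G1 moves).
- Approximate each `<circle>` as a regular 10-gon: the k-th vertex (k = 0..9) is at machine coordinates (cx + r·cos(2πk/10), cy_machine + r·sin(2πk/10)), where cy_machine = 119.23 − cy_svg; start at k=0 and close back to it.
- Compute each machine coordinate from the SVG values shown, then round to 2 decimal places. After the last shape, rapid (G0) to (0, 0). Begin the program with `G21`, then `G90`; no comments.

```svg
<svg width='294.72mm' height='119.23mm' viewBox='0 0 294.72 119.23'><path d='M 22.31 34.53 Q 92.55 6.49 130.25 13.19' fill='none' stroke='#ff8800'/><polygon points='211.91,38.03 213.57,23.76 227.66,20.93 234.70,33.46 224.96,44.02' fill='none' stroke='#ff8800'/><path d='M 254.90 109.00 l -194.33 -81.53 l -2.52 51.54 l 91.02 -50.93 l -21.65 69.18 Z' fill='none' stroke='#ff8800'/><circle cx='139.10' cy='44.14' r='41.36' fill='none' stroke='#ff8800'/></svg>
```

G21
G90
G0 X22.31 Y84.70
M4 S944
G1 X49.10 Y94.53 F1029
G1 X73.30 Y101.57
G1 X94.88 Y105.84
G1 X113.87 Y107.33
G1 X130.25 Y106.04
M5
G0 X211.91 Y81.20
M4 S944
G1 X213.57 Y95.47 F1029
G1 X227.66 Y98.30
G1 X234.70 Y85.77
G1 X224.96 Y75.21
G1 X211.91 Y81.20
M5
G0 X254.90 Y10.23
M4 S944
G1 X60.57 Y91.76 F1029
G1 X58.05 Y40.22
G1 X149.07 Y91.15
G1 X127.42 Y21.97
G1 X254.90 Y10.23
M5
G0 X180.46 Y75.09
M4 S944
G1 X172.56 Y99.40 F1029
G1 X151.88 Y114.43
G1 X126.32 Y114.43
G1 X105.64 Y99.40
G1 X97.74 Y75.09
G1 X105.64 Y50.78
G1 X126.32 Y35.75
G1 X151.88 Y35.75
G1 X172.56 Y50.78
G1 X180.46 Y75.09
M5
G0 X0.00 Y0.00

viewBox `0 0 294.72 119.23` with mm width/height → 1 unit = 1 mm. Flip: y_m = 119.23 − y_svg.

**Shape 1** — `<path>` quadratic bezier, stroke `#ff8800` → cut (S944, F1029). Control points (SVG): P0=(22.31,34.53), P1=(92.55,6.49), P2=(130.25,13.19); sampled at t=k/5. Machine vertices: (22.31,84.70) → (49.10,94.53) → (73.30,101.57) → (94.88,105.84) → (113.87,107.33) → (130.25,106.04). Open path.

**Shape 2** — `<polygon>` regular polygon, stroke `#ff8800` → cut (S944, F1029). Machine vertices: (211.91,81.20) → (213.57,95.47) → (227.66,98.30) → (234.70,85.77) → (224.96,75.21) → (211.91,81.20). Closed: final G1 returns to the first vertex.

**Shape 3** — `<path>` closed polygon, stroke `#ff8800` → cut (S944, F1029). Machine vertices: (254.90,10.23) → (60.57,91.76) → (58.05,40.22) → (149.07,91.15) → (127.42,21.97) → (254.90,10.23). Closed: final G1 returns to the first vertex.

**Shape 4** — `<circle>` circle, stroke `#ff8800` → cut (S944, F1029). Machine vertices: (180.46,75.09) → (172.56,99.40) → (151.88,114.43) → (126.32,114.43) → (105.64,99.40) → (97.74,75.09) → (105.64,50.78) → (126.32,35.75) → (151.88,35.75) → (172.56,50.78) → (180.46,75.09). Closed: final G1 returns to the first vertex.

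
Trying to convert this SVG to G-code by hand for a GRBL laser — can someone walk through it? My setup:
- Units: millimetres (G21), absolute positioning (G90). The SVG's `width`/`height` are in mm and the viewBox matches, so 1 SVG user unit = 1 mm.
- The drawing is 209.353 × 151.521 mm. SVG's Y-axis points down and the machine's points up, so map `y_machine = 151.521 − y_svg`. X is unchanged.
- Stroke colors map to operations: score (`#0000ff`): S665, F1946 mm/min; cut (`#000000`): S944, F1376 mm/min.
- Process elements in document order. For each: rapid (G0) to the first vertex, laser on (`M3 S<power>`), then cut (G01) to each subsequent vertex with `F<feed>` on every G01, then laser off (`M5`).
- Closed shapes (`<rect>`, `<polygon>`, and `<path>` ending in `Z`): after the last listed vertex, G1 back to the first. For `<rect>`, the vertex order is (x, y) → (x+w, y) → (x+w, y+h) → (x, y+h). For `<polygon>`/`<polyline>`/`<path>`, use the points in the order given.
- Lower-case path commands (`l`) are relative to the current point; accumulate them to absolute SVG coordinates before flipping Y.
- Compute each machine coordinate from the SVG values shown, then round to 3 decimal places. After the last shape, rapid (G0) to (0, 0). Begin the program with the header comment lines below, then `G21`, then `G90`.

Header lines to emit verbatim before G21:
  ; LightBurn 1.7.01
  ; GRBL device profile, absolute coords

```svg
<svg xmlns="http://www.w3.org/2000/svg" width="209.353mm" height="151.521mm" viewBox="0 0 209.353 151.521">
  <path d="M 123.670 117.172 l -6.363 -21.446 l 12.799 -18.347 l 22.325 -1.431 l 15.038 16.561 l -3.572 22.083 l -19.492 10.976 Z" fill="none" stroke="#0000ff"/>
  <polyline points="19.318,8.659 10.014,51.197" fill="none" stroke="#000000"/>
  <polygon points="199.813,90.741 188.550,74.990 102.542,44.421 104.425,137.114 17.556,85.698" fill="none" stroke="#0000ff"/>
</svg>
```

; LightBurn 1.7.01
; GRBL device profile, absolute coords
G21
G90
G0 X123.670 Y34.349
M3 S665
G01 X117.307 Y55.795 F1946
G01 X130.106 Y74.142 F1946
G01 X152.431 Y75.573 F1946
G01 X167.469 Y59.012 F1946
G01 X163.897 Y36.929 F1946
G01 X144.405 Y25.953 F1946
G01 X123.670 Y34.349 F1946
M5
G0 X19.318 Y142.862
M3 S944
G01 X10.014 Y100.324 F1376
M5
G0 X199.813 Y60.780
M3 S665
G01 X188.550 Y76.531 F1946
G01 X102.542 Y107.100 F1946
G01 X104.425 Y14.407 F1946
G01 X17.556 Y65.823 F1946
G01 X199.813 Y60.780 F1946
M5
G0 X0.000 Y0.000

1 u = 1 mm; y_m = 151.521 − y.

[1] `<path>` regular polygon, #0000ff→score S665 F1946: (123.670,34.349) → (117.307,55.795) → (130.106,74.142) → (152.431,75.573) → (167.469,59.012) → (163.897,36.929) → (144.405,25.953) → (123.670,34.349) (closed)

[2] `<polyline>` line segment, #000000→cut S944 F1376: (19.318,142.862) → (10.014,100.324)

[3] `<polygon>` closed polygon, #0000ff→score S665 F1946: (199.813,60.780) → (188.550,76.531) → (102.542,107.100) → (104.425,14.407) → (17.556,65.823) → (199.813,60.780) (closed)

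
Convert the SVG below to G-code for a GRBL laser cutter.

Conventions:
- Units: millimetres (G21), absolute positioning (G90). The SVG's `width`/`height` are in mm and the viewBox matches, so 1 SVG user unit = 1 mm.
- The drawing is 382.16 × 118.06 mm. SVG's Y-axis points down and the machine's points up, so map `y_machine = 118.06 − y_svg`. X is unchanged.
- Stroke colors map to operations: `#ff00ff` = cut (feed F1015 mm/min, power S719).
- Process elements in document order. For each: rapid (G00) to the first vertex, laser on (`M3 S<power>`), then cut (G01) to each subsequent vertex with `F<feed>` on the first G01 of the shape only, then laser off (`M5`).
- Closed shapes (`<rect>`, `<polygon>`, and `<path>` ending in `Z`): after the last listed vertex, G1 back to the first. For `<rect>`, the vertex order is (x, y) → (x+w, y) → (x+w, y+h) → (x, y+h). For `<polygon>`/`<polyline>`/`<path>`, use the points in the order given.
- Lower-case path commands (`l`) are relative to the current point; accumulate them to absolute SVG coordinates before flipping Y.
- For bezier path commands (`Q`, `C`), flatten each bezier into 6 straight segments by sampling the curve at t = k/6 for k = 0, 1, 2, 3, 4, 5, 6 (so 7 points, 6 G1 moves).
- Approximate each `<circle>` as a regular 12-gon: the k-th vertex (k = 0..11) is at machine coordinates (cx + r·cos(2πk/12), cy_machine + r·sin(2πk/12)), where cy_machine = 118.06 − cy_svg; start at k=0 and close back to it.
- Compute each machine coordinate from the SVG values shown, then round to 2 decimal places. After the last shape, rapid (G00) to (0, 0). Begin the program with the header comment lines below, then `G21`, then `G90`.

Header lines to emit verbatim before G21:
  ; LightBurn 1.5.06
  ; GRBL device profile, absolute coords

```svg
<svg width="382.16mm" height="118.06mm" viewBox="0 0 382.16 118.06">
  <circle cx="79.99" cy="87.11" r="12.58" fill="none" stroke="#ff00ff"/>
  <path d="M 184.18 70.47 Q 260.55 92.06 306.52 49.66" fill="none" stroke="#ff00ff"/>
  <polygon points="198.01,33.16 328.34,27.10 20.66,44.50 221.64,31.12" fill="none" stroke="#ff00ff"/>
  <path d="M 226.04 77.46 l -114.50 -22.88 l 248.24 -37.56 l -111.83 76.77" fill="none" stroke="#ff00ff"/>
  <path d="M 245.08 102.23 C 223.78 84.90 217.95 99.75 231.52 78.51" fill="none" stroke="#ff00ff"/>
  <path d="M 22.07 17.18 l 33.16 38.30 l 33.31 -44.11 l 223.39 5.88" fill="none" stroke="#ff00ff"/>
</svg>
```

viewBox `0 0 382.16 118.06` with mm width/height → 1 unit = 1 mm. Flip: y_m = 118.06 − y_svg.

**Shape 1** — `<circle>` circle, stroke `#ff00ff` → cut (S719, F1015). Machine vertices: (92.57,30.95) → (90.88,37.24) → (86.28,41.84) → (79.99,43.53) → (73.70,41.84) → (69.10,37.24) → (67.41,30.95) → (69.10,24.66) → (73.70,20.06) → (79.99,18.37) → (86.28,20.06) → (90.88,24.66) → (92.57,30.95). Closed: final G1 returns to the first vertex.

**Shape 2** — `<path>` quadratic bezier, stroke `#ff00ff` → cut (S719, F1015). Control points (SVG): P0=(184.18,70.47), P1=(260.55,92.06), P2=(306.52,49.66); sampled at t=k/6. Machine vertices: (184.18,47.59) → (208.79,42.17) → (231.72,40.31) → (252.95,42.00) → (272.50,47.24) → (290.35,56.04) → (306.52,68.40). Open path.

**Shape 3** — `<polygon>` closed polygon, stroke `#ff00ff` → cut (S719, F1015). Machine vertices: (198.01,84.90) → (328.34,90.96) → (20.66,73.56) → (221.64,86.94) → (198.01,84.90). Closed: final G1 returns to the first vertex.

**Shape 4** — `<path>` open polyline, stroke `#ff00ff` → cut (S719, F1015). Machine vertices: (226.04,40.60) → (111.54,63.48) → (359.78,101.04) → (247.95,24.27). Open path.

**Shape 5** — `<path>` cubic bezier, stroke `#ff00ff` → cut (S719, F1015). Control points (SVG): P0=(245.08,102.23), P1=(223.78,84.90), P2=(217.95,99.75), P3=(231.52,78.51); sampled at t=k/6. Machine vertices: (245.08,15.83) → (235.74,22.13) → (229.08,24.96) → (225.22,26.22) → (224.27,27.81) → (226.33,31.62) → (231.52,39.55). Open path.

**Shape 6** — `<path>` open polyline, stroke `#ff00ff` → cut (S719, F1015). Machine vertices: (22.07,100.88) → (55.23,62.58) → (88.54,106.69) → (311.93,100.81). Open path.

; LightBurn 1.5.06
; GRBL device profile, absolute coords
G21
G90
G00 X92.57 Y30.95
M3 S719
G01 X90.88 Y37.24 F1015
G01 X86.28 Y41.84
G01 X79.99 Y43.53
G01 X73.70 Y41.84
G01 X69.10 Y37.24
G01 X67.41 Y30.95
G01 X69.10 Y24.66
G01 X73.70 Y20.06
G01 X79.99 Y18.37
G01 X86.28 Y20.06
G01 X90.88 Y24.66
G01 X92.57 Y30.95
M5
G00 X184.18 Y47.59
M3 S719
G01 X208.79 Y42.17 F1015
G01 X231.72 Y40.31
G01 X252.95 Y42.00
G01 X272.50 Y47.24
G01 X290.35 Y56.04
G01 X306.52 Y68.40
M5
G00 X198.01 Y84.90
M3 S719
G01 X328.34 Y90.96 F1015
G01 X20.66 Y73.56
G01 X221.64 Y86.94
G01 X198.01 Y84.90
M5
G00 X226.04 Y40.60
M3 S719
G01 X111.54 Y63.48 F1015
G01 X359.78 Y101.04
G01 X247.95 Y24.27
M5
G00 X245.08 Y15.83
M3 S719
G01 X235.74 Y22.13 F1015
G01 X229.08 Y24.96
G01 X225.22 Y26.22
G01 X224.27 Y27.81
G01 X226.33 Y31.62
G01 X231.52 Y39.55
M5
G00 X22.07 Y100.88
M3 S719
G01 X55.23 Y62.58 F1015
G01 X88.54 Y106.69
G01 X311.93 Y100.81
M5
G00 X0.00 Y0.00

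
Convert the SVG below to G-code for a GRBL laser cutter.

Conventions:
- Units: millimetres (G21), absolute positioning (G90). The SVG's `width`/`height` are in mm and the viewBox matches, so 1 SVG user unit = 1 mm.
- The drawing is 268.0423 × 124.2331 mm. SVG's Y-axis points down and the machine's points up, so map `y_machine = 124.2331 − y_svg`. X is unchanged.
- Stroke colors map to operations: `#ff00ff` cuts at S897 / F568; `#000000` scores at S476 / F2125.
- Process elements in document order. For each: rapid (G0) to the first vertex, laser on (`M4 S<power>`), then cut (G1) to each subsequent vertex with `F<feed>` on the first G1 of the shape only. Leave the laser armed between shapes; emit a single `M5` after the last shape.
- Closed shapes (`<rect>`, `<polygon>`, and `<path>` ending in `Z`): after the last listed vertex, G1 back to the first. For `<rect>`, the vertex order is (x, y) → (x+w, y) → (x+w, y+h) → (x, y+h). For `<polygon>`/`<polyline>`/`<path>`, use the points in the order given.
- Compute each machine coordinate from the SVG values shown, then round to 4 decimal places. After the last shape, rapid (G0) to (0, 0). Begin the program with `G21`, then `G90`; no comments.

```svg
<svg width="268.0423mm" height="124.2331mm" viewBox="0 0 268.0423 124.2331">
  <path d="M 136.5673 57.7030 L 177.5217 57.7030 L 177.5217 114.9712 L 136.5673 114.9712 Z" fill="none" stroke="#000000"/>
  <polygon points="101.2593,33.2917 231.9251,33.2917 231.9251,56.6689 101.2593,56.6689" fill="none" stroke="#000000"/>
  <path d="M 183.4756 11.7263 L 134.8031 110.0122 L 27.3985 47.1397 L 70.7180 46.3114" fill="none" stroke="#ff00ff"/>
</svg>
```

viewBox `0 0 268.0423 124.2331` with mm width/height → 1 unit = 1 mm. Flip: y_m = 124.2331 − y_svg.

**Shape 1** — `<path>` rectangle, stroke `#000000` → score (S476, F2125). Machine vertices: (136.5673,66.5301) → (177.5217,66.5301) → (177.5217,9.2619) → (136.5673,9.2619) → (136.5673,66.5301). Closed: final G1 returns to the first vertex.

**Shape 2** — `<polygon>` rectangle, stroke `#000000` → score (S476, F2125). Machine vertices: (101.2593,90.9414) → (231.9251,90.9414) → (231.9251,67.5642) → (101.2593,67.5642) → (101.2593,90.9414). Closed: final G1 returns to the first vertex.

**Shape 3** — `<path>` open polyline, stroke `#ff00ff` → cut (S897, F568). Machine vertices: (183.4756,112.5068) → (134.8031,14.2209) → (27.3985,77.0934) → (70.7180,77.9217). Open path.

G21
G90
G0 X136.5673 Y66.5301
M4 S476
G1 X177.5217 Y66.5301 F2125
G1 X177.5217 Y9.2619
G1 X136.5673 Y9.2619
G1 X136.5673 Y66.5301
G0 X101.2593 Y90.9414
M4 S476
G1 X231.9251 Y90.9414 F2125
G1 X231.9251 Y67.5642
G1 X101.2593 Y67.5642
G1 X101.2593 Y90.9414
G0 X183.4756 Y112.5068
M4 S897
G1 X134.8031 Y14.2209 F568
G1 X27.3985 Y77.0934
G1 X70.7180 Y77.9217
M5
G0 X0.0000 Y0.0000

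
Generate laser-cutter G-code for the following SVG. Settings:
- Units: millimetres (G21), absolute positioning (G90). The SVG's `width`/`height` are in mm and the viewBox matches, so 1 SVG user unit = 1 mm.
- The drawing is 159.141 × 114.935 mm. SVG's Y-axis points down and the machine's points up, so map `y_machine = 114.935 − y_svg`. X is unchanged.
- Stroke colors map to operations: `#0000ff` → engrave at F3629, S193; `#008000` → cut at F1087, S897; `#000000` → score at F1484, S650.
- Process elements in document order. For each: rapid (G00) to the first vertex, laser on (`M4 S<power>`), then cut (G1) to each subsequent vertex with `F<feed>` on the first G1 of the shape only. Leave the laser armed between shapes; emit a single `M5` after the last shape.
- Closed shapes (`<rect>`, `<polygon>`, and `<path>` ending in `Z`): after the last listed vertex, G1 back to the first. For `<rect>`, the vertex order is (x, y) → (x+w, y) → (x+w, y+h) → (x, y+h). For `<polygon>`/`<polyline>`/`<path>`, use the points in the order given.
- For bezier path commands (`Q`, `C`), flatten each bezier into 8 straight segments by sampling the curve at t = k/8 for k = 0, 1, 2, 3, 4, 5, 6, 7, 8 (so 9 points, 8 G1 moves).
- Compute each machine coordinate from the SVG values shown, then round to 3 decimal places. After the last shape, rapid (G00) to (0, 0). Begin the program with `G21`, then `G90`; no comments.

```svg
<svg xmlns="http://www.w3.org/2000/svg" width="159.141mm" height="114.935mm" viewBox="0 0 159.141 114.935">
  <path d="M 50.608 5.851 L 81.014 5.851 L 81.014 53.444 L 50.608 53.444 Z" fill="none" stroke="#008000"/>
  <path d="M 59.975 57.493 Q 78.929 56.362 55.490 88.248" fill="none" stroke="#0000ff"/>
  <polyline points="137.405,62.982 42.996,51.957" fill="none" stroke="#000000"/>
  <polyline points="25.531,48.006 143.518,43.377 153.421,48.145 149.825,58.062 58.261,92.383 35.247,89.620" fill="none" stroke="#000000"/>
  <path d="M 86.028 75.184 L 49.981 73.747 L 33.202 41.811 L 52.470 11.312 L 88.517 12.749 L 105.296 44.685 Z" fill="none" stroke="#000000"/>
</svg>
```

G21
G90
G00 X50.608 Y109.084
M4 S897
G1 X81.014 Y109.084 F1087
G1 X81.014 Y61.491
G1 X50.608 Y61.491
G1 X50.608 Y109.084
G00 X59.975 Y57.442
M4 S193
G1 X64.051 Y57.209 F3629
G1 X66.802 Y55.944
G1 X68.229 Y53.647
G1 X68.331 Y50.319
G1 X67.108 Y45.958
G1 X64.560 Y40.566
G1 X60.687 Y34.143
G1 X55.490 Y26.687
G00 X137.405 Y51.953
M4 S650
G1 X42.996 Y62.978 F1484
G00 X25.531 Y66.929
M4 S650
G1 X143.518 Y71.558 F1484
G1 X153.421 Y66.790
G1 X149.825 Y56.873
G1 X58.261 Y22.552
G1 X35.247 Y25.315
G00 X86.028 Y39.751
M4 S650
G1 X49.981 Y41.188 F1484
G1 X33.202 Y73.124
G1 X52.470 Y103.623
G1 X88.517 Y102.186
G1 X105.296 Y70.250
G1 X86.028 Y39.751
M5
G00 X0.000 Y0.000

viewBox `0 0 159.141 114.935` with mm width/height → 1 unit = 1 mm. Flip: y_m = 114.935 − y_svg.

**Shape 1** — `<path>` rectangle, stroke `#008000` → cut (S897, F1087). Machine vertices: (50.608,109.084) → (81.014,109.084) → (81.014,61.491) → (50.608,61.491) → (50.608,109.084). Closed: final G1 returns to the first vertex.

**Shape 2** — `<path>` quadratic bezier, stroke `#0000ff` → engrave (S193, F3629). Control points (SVG): P0=(59.975,57.493), P1=(78.929,56.362), P2=(55.490,88.248); sampled at t=k/8. Machine vertices: (59.975,57.442) → (64.051,57.209) → (66.802,55.944) → (68.229,53.647) → (68.331,50.319) → (67.108,45.958) → (64.560,40.566) → (60.687,34.143) → (55.490,26.687). Open path.

**Shape 3** — `<polyline>` line segment, stroke `#000000` → score (S650, F1484). Machine vertices: (137.405,51.953) → (42.996,62.978). Open path.

**Shape 4** — `<polyline>` open polyline, stroke `#000000` → score (S650, F1484). Machine vertices: (25.531,66.929) → (143.518,71.558) → (153.421,66.790) → (149.825,56.873) → (58.261,22.552) → (35.247,25.315). Open path.

**Shape 5** — `<path>` regular polygon, stroke `#000000` → score (S650, F1484). Machine vertices: (86.028,39.751) → (49.981,41.188) → (33.202,73.124) → (52.470,103.623) → (88.517,102.186) → (105.296,70.250) → (86.028,39.751). Closed: final G1 returns to the first vertex.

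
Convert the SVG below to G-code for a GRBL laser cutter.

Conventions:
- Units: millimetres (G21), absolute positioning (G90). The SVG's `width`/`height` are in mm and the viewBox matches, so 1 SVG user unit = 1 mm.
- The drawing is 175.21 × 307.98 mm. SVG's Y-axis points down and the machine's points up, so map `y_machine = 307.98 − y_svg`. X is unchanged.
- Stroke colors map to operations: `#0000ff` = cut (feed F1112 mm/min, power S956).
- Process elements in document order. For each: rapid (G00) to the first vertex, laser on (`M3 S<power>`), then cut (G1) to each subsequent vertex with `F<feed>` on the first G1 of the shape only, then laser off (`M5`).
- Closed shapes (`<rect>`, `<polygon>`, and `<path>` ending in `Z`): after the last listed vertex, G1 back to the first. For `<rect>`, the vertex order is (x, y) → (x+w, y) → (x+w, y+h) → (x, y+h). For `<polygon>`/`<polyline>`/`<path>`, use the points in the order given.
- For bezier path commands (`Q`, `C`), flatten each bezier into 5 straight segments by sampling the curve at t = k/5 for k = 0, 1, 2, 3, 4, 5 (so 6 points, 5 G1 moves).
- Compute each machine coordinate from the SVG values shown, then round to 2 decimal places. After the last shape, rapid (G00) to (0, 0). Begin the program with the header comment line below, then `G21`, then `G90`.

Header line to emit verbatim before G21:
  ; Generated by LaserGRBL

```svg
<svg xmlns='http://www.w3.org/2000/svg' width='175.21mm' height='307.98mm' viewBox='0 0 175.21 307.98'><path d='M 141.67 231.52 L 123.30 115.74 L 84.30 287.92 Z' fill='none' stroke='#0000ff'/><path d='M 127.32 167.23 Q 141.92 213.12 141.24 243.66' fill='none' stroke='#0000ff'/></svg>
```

viewBox `0 0 175.21 307.98` with mm width/height → 1 unit = 1 mm. Flip: y_m = 307.98 − y_svg.

**Shape 1** — `<path>` closed polygon, stroke `#0000ff` → cut (S956, F1112). Machine vertices: (141.67,76.46) → (123.30,192.24) → (84.30,20.06) → (141.67,76.46). Closed: final G1 returns to the first vertex.

**Shape 2** — `<path>` quadratic bezier, stroke `#0000ff` → cut (S956, F1112). Control points (SVG): P0=(127.32,167.23), P1=(141.92,213.12), P2=(141.24,243.66); sampled at t=k/5. Machine vertices: (127.32,140.75) → (132.55,123.01) → (136.56,106.49) → (139.34,91.21) → (140.90,77.15) → (141.24,64.32). Open path.

; Generated by LaserGRBL
G21
G90
G00 X141.67 Y76.46
M3 S956
G1 X123.30 Y192.24 F1112
G1 X84.30 Y20.06
G1 X141.67 Y76.46
M5
G00 X127.32 Y140.75
M3 S956
G1 X132.55 Y123.01 F1112
G1 X136.56 Y106.49
G1 X139.34 Y91.21
G1 X140.90 Y77.15
G1 X141.24 Y64.32
M5
G00 X0.00 Y0.00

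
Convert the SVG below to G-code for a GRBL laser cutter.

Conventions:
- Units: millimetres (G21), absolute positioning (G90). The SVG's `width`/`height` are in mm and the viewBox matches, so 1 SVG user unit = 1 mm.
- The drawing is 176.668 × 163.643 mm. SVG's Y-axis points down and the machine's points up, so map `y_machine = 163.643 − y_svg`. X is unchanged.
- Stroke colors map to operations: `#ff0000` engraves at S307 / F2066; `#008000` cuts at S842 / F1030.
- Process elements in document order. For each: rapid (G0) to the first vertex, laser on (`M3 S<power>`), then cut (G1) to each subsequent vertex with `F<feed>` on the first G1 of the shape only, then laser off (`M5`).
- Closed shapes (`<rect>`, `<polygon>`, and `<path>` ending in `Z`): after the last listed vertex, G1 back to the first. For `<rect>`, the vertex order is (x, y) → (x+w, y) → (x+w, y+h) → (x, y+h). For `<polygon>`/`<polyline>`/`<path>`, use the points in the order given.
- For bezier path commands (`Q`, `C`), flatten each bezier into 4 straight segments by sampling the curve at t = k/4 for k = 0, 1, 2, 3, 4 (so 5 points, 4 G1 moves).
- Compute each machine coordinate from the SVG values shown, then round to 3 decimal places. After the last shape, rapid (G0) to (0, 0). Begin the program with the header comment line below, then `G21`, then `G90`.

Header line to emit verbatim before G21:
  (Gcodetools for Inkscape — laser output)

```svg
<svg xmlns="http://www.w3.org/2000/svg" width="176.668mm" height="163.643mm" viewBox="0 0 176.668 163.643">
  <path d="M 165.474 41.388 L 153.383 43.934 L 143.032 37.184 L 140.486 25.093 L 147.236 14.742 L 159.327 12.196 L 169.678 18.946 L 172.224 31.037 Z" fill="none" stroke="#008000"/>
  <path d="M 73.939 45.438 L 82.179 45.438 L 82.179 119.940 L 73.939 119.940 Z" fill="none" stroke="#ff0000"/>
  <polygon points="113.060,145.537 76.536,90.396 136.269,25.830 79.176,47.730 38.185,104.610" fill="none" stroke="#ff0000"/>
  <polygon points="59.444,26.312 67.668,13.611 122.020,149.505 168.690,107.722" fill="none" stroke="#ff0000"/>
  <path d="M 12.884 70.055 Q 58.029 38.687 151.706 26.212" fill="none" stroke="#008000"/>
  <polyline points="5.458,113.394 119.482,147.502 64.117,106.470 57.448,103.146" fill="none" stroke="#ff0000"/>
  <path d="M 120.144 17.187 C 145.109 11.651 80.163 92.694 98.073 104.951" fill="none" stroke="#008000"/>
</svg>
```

(Gcodetools for Inkscape — laser output)
G21
G90
G0 X165.474 Y122.255
M3 S842
G1 X153.383 Y119.709 F1030
G1 X143.032 Y126.459
G1 X140.486 Y138.550
G1 X147.236 Y148.901
G1 X159.327 Y151.447
G1 X169.678 Y144.697
G1 X172.224 Y132.606
G1 X165.474 Y122.255
M5
G0 X73.939 Y118.205
M3 S307
G1 X82.179 Y118.205 F2066
G1 X82.179 Y43.703
G1 X73.939 Y43.703
G1 X73.939 Y118.205
M5
G0 X113.060 Y18.106
M3 S307
G1 X76.536 Y73.247 F2066
G1 X136.269 Y137.813
G1 X79.176 Y115.913
G1 X38.185 Y59.033
G1 X113.060 Y18.106
M5
G0 X59.444 Y137.331
M3 S307
G1 X67.668 Y150.032 F2066
G1 X122.020 Y14.138
G1 X168.690 Y55.921
G1 X59.444 Y137.331
M5
G0 X12.884 Y93.588
M3 S842
G1 X38.490 Y108.091 F1030
G1 X70.162 Y120.233
G1 X107.901 Y130.013
G1 X151.706 Y137.431
M5
G0 X5.458 Y50.249
M3 S307
G1 X119.482 Y16.141 F2066
G1 X64.117 Y57.173
G1 X57.448 Y60.497
M5
G0 X120.144 Y146.456
M3 S842
G1 X124.709 Y136.802 F1030
G1 X111.754 Y109.246
G1 X97.477 Y78.355
G1 X98.073 Y58.692
M5
G0 X0.000 Y0.000

1 u = 1 mm; y_m = 163.643 − y.

[1] `<path>` regular polygon, #008000→cut S842 F1030: (165.474,122.255) → (153.383,119.709) → (143.032,126.459) → (140.486,138.550) → (147.236,148.901) → (159.327,151.447) → (169.678,144.697) → (172.224,132.606) → (165.474,122.255) (closed)

[2] `<path>` rectangle, #ff0000→engrave S307 F2066: (73.939,118.205) → (82.179,118.205) → (82.179,43.703) → (73.939,43.703) → (73.939,118.205) (closed)

[3] `<polygon>` closed polygon, #ff0000→engrave S307 F2066: (113.060,18.106) → (76.536,73.247) → (136.269,137.813) → (79.176,115.913) → (38.185,59.033) → (113.060,18.106) (closed)

[4] `<polygon>` closed polygon, #ff0000→engrave S307 F2066: (59.444,137.331) → (67.668,150.032) → (122.020,14.138) → (168.690,55.921) → (59.444,137.331) (closed)

[5] `<path>` quadratic bezier, #008000→cut S842 F1030: (12.884,93.588) → (38.490,108.091) → (70.162,120.233) → (107.901,130.013) → (151.706,137.431)

[6] `<polyline>` open polyline, #ff0000→engrave S307 F2066: (5.458,50.249) → (119.482,16.141) → (64.117,57.173) → (57.448,60.497)

[7] `<path>` cubic bezier, #008000→cut S842 F1030: (120.144,146.456) → (124.709,136.802) → (111.754,109.246) → (97.477,78.355) → (98.073,58.692)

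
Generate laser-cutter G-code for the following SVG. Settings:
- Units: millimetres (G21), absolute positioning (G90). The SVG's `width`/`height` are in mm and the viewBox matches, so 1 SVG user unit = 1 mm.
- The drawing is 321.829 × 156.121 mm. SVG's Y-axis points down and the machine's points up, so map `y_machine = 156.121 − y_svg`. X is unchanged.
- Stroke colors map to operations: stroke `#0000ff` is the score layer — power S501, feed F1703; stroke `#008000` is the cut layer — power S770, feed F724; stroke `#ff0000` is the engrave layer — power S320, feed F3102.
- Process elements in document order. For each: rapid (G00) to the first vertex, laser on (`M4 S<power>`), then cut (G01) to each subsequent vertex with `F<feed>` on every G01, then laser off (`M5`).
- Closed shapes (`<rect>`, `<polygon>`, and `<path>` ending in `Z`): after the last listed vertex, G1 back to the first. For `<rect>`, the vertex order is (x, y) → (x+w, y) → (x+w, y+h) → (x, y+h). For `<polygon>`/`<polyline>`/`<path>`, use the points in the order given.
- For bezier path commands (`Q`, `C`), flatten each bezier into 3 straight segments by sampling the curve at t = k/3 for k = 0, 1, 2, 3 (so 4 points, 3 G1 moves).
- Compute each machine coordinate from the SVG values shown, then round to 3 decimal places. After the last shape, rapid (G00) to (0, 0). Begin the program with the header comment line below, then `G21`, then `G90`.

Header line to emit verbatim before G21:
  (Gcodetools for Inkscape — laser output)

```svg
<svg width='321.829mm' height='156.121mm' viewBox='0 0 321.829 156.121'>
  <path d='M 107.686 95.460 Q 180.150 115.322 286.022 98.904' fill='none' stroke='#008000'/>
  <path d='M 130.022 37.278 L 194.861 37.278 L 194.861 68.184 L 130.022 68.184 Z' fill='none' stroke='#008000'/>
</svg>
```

Since the viewBox matches the mm dimensions, user units are millimetres directly. The only transform is the Y-flip y_m = 156.121 − y_svg.

Shape 1 is a quadratic bezier drawn with `<path>`. Its stroke #008000 means cut at S770, F724. After flipping Y the toolpath is (107.686,60.661) → (159.707,51.451) → (219.153,50.303) → (286.022,57.217).

Shape 2 is a rectangle drawn with `<path>`. Its stroke #008000 means cut at S770, F724. After flipping Y the toolpath is (130.022,118.843) → (194.861,118.843) → (194.861,87.937) → (130.022,87.937) → (130.022,118.843), returning to the start.

(Gcodetools for Inkscape — laser output)
G21
G90
G00 X107.686 Y60.661
M4 S770
G01 X159.707 Y51.451 F724
G01 X219.153 Y50.303 F724
G01 X286.022 Y57.217 F724
M5
G00 X130.022 Y118.843
M4 S770
G01 X194.861 Y118.843 F724
G01 X194.861 Y87.937 F724
G01 X130.022 Y87.937 F724
G01 X130.022 Y118.843 F724
M5
G00 X0.000 Y0.000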